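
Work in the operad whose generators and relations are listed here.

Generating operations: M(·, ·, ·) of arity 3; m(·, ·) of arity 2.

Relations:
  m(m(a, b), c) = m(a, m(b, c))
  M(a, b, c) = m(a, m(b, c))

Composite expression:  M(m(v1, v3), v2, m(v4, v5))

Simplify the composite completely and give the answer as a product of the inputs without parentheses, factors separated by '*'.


v1 * v3 * v2 * v4 * v5

The M-tree's shape is irrelevant; the v-reading-order decides.
m(v1, v3) unparenthesizes to v1 * v3
m(v4, v5) unparenthesizes to v4 * v5
M(m(v1, v3), v2, m(v4, v5)) unparenthesizes to v1 * v3 * v2 * v4 * v5


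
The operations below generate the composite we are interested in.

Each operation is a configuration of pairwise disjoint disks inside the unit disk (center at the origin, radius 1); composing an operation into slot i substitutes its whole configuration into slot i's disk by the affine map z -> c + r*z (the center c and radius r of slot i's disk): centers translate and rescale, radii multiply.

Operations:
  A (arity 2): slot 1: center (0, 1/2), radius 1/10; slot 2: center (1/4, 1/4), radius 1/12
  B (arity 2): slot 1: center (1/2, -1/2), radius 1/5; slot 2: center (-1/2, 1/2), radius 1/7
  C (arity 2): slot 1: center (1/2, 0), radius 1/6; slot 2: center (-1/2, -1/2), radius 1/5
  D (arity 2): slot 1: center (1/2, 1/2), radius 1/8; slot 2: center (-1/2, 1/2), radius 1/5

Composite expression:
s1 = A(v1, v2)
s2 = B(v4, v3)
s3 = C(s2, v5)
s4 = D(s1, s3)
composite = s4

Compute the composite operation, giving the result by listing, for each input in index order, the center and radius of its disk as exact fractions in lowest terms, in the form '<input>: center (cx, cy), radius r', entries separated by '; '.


v1: center (1/2, 9/16), radius 1/80; v2: center (17/32, 17/32), radius 1/96; v3: center (-5/12, 31/60), radius 1/210; v4: center (-23/60, 29/60), radius 1/150; v5: center (-3/5, 2/5), radius 1/25

Affine substitution under D: radii multiply and v-centers shift.
input v1: applying the 2 nested substitutions gives center (1/2, 9/16), radius 1/80
input v2: applying the 2 nested substitutions gives center (17/32, 17/32), radius 1/96
input v4: applying the 3 nested substitutions gives center (-23/60, 29/60), radius 1/150
input v3: applying the 3 nested substitutions gives center (-5/12, 31/60), radius 1/210
input v5: applying the 2 nested substitutions gives center (-3/5, 2/5), radius 1/25


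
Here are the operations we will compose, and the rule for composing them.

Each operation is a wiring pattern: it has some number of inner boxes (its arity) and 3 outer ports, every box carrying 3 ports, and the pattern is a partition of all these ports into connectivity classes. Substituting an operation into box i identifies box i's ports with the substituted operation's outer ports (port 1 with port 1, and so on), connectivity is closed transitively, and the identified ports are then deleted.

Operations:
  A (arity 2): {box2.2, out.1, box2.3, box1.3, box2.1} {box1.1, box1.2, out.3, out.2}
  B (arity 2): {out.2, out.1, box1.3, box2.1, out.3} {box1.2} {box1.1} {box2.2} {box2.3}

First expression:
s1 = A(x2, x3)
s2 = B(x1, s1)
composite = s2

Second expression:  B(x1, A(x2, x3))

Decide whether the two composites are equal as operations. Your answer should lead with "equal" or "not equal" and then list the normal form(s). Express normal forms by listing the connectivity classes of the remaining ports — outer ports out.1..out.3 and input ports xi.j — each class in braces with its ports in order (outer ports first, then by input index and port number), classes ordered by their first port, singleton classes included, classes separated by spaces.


equal: each reduces to {out.1, out.2, out.3, x1.3, x2.3, x3.1, x3.2, x3.3} {x1.1} {x1.2} {x2.1, x2.2}

In normal form, the first expression is {out.1, out.2, out.3, x1.3, x2.3, x3.1, x3.2, x3.3} {x1.1} {x1.2} {x2.1, x2.2}
In normal form, the second expression is {out.1, out.2, out.3, x1.3, x2.3, x3.1, x3.2, x3.3} {x1.1} {x1.2} {x2.1, x2.2}
One common form — equal.


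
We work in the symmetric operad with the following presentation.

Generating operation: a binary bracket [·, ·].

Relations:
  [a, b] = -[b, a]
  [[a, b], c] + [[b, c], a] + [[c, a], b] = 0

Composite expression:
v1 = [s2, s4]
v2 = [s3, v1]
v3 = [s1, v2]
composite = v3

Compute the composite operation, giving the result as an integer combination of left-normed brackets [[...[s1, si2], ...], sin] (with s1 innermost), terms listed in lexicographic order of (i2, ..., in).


Skip Jacobi rewriting: expand, keep s1-initial words, read off terms.
Composite bracket: [s1, [s3, [s2, s4]]]
Under [a, b] = ab - ba we get 8 signed associative words (2^3 = 8).
Collect the words opening with s1:
  s1s2s4s3 (sign -1) contributes -[[[s1, s2], s4], s3]
  s1s3s2s4 (sign +1) contributes +[[[s1, s3], s2], s4]
  s1s3s4s2 (sign -1) contributes -[[[s1, s3], s4], s2]
  s1s4s2s3 (sign +1) contributes +[[[s1, s4], s2], s3]

-[[[s1, s2], s4], s3] + [[[s1, s3], s2], s4] - [[[s1, s3], s4], s2] + [[[s1, s4], s2], s3]


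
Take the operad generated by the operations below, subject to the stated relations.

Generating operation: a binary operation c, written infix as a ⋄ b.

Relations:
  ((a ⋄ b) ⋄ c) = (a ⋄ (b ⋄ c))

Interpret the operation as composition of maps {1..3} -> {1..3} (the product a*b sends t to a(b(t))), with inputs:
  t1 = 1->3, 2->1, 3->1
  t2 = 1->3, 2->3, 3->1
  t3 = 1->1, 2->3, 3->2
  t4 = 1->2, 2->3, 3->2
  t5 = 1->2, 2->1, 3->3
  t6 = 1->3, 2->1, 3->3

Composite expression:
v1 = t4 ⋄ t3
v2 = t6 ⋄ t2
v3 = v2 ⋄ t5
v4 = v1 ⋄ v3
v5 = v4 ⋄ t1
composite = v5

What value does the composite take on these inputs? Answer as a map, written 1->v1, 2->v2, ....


1->3, 2->3, 3->3

(t4 ⋄ t3) = 1->2, 2->2, 3->3
(t6 ⋄ t2) = 1->3, 2->3, 3->3
((t6 ⋄ t2) ⋄ t5) = 1->3, 2->3, 3->3
((t4 ⋄ t3) ⋄ ((t6 ⋄ t2) ⋄ t5)) = 1->3, 2->3, 3->3
(((t4 ⋄ t3) ⋄ ((t6 ⋄ t2) ⋄ t5)) ⋄ t1) = 1->3, 2->3, 3->3


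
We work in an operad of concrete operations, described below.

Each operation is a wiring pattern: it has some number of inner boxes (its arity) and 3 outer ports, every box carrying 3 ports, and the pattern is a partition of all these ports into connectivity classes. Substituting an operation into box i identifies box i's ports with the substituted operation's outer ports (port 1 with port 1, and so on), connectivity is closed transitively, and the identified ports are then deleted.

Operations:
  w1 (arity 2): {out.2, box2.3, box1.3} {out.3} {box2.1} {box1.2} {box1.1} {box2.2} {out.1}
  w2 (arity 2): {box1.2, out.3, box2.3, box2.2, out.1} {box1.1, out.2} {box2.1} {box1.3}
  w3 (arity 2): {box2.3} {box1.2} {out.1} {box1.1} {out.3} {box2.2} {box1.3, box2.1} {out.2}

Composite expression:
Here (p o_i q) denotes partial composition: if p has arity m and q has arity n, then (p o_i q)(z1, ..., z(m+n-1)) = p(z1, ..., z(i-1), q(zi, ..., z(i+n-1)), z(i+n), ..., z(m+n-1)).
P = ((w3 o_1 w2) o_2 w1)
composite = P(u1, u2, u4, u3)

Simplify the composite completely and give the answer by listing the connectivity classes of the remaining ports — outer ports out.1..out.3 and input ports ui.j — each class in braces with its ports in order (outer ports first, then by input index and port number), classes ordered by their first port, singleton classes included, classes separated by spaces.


{out.1} {out.2} {out.3} {u1.1} {u1.2, u2.3, u3.1, u4.3} {u1.3} {u2.1} {u2.2} {u3.2} {u3.3} {u4.1} {u4.2}

Reachability decides: close wires over w3-identified ports.
the subtree at w1 composes to {out.1} {out.2, u2.3, u4.3} {out.3} {u2.1} {u2.2} {u4.1} {u4.2} on (u2, u4); out.j = own outer ports
the subtree at w2 composes to {out.1, out.3, u1.2, u2.3, u4.3} {out.2, u1.1} {u1.3} {u2.1} {u2.2} {u4.1} {u4.2} on (u1, u2, u4); out.j = own outer ports
the subtree at w3 composes to {out.1} {out.2} {out.3} {u1.1} {u1.2, u2.3, u3.1, u4.3} {u1.3} {u2.1} {u2.2} {u3.2} {u3.3} {u4.1} {u4.2} on (u1, u2, u4, u3); out.j = own outer ports


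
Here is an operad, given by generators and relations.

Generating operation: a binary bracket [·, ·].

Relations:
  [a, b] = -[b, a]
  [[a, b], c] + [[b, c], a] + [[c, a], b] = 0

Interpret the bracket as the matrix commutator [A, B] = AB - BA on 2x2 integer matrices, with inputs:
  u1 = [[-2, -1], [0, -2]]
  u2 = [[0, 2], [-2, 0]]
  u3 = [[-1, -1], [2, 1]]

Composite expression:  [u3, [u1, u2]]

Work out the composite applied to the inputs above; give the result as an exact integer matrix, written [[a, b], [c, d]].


[[0, 4], [8, 0]]

[u1, u2] = [[2, 0], [0, -2]]
[u3, [u1, u2]] = [[0, 4], [8, 0]]


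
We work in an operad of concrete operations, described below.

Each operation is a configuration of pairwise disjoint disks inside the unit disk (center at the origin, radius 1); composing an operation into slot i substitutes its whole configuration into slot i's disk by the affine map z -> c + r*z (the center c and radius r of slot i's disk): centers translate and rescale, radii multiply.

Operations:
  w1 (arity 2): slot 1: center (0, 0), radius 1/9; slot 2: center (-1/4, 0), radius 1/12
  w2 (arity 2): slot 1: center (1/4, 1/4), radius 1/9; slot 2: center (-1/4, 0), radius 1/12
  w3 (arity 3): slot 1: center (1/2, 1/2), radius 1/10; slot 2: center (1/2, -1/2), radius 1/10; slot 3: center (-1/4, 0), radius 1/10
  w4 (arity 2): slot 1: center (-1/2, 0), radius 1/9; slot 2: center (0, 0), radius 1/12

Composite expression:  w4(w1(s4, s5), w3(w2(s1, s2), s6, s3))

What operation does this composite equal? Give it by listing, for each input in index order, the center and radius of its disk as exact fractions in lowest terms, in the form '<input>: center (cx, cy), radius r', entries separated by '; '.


s1: center (7/160, 7/160), radius 1/1080; s2: center (19/480, 1/24), radius 1/1440; s3: center (-1/48, 0), radius 1/120; s4: center (-1/2, 0), radius 1/81; s5: center (-19/36, 0), radius 1/108; s6: center (1/24, -1/24), radius 1/120

Nesting under w4 composes maps z -> c + r*z down each s-path.
for s4, the 2-step affine chain lands on center (-1/2, 0), radius 1/81
for s5, the 2-step affine chain lands on center (-19/36, 0), radius 1/108
for s1, the 3-step affine chain lands on center (7/160, 7/160), radius 1/1080
for s2, the 3-step affine chain lands on center (19/480, 1/24), radius 1/1440
for s6, the 2-step affine chain lands on center (1/24, -1/24), radius 1/120
for s3, the 2-step affine chain lands on center (-1/48, 0), radius 1/120


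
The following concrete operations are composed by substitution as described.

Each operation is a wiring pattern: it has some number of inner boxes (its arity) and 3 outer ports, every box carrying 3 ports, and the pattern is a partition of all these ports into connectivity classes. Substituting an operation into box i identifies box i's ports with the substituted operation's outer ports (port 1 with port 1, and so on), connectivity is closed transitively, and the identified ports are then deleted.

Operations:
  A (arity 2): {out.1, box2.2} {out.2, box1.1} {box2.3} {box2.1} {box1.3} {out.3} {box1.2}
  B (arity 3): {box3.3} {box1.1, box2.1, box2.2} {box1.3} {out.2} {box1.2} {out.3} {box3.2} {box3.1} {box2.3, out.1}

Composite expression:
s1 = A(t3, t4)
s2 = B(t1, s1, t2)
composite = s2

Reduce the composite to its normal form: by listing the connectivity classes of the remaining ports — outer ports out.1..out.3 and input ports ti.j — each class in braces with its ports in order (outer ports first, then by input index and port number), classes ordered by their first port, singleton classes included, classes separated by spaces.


Reachability decides: close wires over B-identified ports.
after A, the pattern on (t3, t4) reads {out.1, t4.2} {out.2, t3.1} {out.3} {t3.2} {t3.3} {t4.1} {t4.3} (out.j = its outer ports)
after B, the pattern on (t1, t3, t4, t2) reads {out.1} {out.2} {out.3} {t1.1, t3.1, t4.2} {t1.2} {t1.3} {t2.1} {t2.2} {t2.3} {t3.2} {t3.3} {t4.1} {t4.3} (out.j = its outer ports)

{out.1} {out.2} {out.3} {t1.1, t3.1, t4.2} {t1.2} {t1.3} {t2.1} {t2.2} {t2.3} {t3.2} {t3.3} {t4.1} {t4.3}


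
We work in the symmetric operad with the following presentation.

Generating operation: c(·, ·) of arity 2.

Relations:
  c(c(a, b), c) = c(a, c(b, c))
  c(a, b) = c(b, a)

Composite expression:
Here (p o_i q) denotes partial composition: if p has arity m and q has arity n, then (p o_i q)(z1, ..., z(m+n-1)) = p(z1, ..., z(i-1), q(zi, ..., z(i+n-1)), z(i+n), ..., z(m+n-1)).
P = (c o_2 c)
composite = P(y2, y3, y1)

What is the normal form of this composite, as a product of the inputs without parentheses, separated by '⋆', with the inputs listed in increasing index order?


y1 ⋆ y2 ⋆ y3

Any arrangement under c is one operation, so sort the y-inputs.
c(y3, y1) collapses to y3 ⋆ y1
c(y2, c(y3, y1)) collapses to y2 ⋆ y3 ⋆ y1
commutativity sorts the factors: y1 ⋆ y2 ⋆ y3


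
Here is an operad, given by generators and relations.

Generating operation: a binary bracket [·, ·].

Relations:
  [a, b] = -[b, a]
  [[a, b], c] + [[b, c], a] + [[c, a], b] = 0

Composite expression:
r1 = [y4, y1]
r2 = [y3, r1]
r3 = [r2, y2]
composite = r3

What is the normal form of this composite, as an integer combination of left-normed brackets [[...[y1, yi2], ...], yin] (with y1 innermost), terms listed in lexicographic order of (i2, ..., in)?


[[[y1, y4], y3], y2]

In the tensor algebra, words opening y1 carry the y1-anchored form.
Composite bracket: [[y3, [y4, y1]], y2]
Expanding via [a, b] = ab - ba: 8 signed words (2^3 = 8).
Only words starting with y1 matter:
  y1y4y3y2 appears with sign +1, giving the term +[[[y1, y4], y3], y2]


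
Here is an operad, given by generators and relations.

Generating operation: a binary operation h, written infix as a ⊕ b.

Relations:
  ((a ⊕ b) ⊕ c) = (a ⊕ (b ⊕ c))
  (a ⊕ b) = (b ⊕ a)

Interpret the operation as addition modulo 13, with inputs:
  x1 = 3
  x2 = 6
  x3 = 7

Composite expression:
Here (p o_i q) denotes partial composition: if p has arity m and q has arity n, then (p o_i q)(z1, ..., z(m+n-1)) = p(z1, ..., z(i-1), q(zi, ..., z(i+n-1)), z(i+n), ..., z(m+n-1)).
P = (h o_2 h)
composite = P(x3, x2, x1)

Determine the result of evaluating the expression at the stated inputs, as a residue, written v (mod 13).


3 (mod 13)

(x2 ⊕ x1) = 9
(x3 ⊕ (x2 ⊕ x1)) = 3


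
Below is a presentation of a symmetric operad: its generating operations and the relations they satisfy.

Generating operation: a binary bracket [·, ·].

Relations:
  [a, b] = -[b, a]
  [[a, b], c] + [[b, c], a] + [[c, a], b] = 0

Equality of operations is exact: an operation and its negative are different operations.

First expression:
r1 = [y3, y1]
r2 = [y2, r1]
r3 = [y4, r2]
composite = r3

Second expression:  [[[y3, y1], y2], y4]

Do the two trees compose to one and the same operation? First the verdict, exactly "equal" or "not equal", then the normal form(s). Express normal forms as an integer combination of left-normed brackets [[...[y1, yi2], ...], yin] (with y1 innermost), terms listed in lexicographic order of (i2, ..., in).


equal; the common form is -[[[y1, y3], y2], y4]

Reducing the first expression gives -[[[y1, y3], y2], y4]
Reducing the second expression gives -[[[y1, y3], y2], y4]
One common form — equal.


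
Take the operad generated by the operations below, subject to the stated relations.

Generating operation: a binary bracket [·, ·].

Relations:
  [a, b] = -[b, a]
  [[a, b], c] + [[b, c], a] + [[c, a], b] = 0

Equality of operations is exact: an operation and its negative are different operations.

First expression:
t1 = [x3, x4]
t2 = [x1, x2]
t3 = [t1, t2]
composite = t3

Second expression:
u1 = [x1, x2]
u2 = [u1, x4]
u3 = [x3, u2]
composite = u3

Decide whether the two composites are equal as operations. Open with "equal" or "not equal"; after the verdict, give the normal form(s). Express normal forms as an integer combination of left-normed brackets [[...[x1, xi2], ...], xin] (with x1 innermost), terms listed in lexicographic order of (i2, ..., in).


not equal — first -[[[x1, x2], x3], x4] + [[[x1, x2], x4], x3], second -[[[x1, x2], x4], x3]

In normal form, the first expression is -[[[x1, x2], x3], x4] + [[[x1, x2], x4], x3]
In normal form, the second expression is -[[[x1, x2], x4], x3]
Distinct normal forms: not equal.


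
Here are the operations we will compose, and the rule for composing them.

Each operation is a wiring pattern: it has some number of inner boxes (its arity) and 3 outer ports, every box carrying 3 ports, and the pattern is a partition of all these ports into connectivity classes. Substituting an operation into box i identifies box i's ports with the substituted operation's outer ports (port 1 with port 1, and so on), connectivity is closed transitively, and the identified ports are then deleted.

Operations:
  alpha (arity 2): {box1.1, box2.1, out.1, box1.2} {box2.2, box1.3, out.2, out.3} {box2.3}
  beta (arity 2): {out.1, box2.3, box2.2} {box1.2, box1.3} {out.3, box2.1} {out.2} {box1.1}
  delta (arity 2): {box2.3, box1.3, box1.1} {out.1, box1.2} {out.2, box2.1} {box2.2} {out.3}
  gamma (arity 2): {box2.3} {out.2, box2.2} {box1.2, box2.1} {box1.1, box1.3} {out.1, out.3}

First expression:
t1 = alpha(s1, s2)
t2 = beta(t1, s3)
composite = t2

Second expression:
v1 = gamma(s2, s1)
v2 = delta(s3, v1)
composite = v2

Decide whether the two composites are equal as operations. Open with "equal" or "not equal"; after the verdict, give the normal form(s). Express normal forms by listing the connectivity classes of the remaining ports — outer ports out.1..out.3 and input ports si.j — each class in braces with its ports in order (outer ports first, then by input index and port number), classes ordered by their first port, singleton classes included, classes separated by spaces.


Normal form of the first expression: {out.1, s3.2, s3.3} {out.2} {out.3, s3.1} {s1.1, s1.2, s2.1} {s1.3, s2.2} {s2.3}
Normal form of the second expression: {out.1, s3.2} {out.2, s3.1, s3.3} {out.3} {s1.1, s2.2} {s1.2} {s1.3} {s2.1, s2.3}
No match — not equal.

not equal: they reduce to {out.1, s3.2, s3.3} {out.2} {out.3, s3.1} {s1.1, s1.2, s2.1} {s1.3, s2.2} {s2.3} and {out.1, s3.2} {out.2, s3.1, s3.3} {out.3} {s1.1, s2.2} {s1.2} {s1.3} {s2.1, s2.3}


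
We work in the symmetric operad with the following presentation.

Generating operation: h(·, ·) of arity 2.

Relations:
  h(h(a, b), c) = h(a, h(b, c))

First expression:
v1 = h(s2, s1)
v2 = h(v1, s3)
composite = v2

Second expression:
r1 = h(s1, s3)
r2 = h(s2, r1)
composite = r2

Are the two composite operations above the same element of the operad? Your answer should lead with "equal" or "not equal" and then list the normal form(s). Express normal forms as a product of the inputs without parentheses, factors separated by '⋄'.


equal; both compose to s2 ⋄ s1 ⋄ s3


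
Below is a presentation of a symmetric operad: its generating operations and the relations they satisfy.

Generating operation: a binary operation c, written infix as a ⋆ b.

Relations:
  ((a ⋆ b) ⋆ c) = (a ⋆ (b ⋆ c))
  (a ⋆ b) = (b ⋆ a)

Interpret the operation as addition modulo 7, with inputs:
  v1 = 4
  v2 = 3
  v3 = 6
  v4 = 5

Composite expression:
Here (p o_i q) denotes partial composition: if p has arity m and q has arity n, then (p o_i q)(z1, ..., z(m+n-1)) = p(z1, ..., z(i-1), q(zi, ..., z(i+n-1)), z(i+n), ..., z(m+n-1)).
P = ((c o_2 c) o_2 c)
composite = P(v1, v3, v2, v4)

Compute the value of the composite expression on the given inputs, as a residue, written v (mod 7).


4 (mod 7)


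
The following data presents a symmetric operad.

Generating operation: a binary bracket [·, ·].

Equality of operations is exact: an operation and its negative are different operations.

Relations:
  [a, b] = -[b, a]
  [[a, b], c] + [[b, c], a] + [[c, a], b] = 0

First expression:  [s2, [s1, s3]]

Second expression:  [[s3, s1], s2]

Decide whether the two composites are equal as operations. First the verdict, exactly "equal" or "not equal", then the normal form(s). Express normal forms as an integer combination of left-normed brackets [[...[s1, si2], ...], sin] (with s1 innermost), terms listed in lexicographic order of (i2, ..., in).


equal; the common form is -[[s1, s3], s2]

Reducing the first expression gives -[[s1, s3], s2]
Reducing the second expression gives -[[s1, s3], s2]
One common form — equal.


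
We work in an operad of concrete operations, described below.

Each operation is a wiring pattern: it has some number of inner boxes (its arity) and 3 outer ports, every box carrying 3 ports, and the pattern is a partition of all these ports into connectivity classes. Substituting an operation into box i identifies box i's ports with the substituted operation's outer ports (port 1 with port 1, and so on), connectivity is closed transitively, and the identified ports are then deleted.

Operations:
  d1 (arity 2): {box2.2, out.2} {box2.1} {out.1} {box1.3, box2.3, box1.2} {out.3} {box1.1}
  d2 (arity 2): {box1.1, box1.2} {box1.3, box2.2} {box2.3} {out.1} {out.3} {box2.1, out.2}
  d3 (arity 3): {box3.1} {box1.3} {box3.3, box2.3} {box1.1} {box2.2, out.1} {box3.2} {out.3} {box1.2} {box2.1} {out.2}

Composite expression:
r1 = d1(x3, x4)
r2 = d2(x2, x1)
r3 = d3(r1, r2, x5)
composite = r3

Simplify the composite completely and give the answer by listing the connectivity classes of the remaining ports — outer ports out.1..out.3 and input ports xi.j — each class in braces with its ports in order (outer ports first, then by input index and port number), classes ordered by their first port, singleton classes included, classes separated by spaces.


{out.1, x1.1} {out.2} {out.3} {x1.2, x2.3} {x1.3} {x2.1, x2.2} {x3.1} {x3.2, x3.3, x4.3} {x4.1} {x4.2} {x5.1} {x5.2} {x5.3}

Two ports join when wires chain via d3-identified ports.
d1 over (x3, x4) gives {out.1} {out.2, x4.2} {out.3} {x3.1} {x3.2, x3.3, x4.3} {x4.1}, out.j being that stage's outer ports
d2 over (x2, x1) gives {out.1} {out.2, x1.1} {out.3} {x1.2, x2.3} {x1.3} {x2.1, x2.2}, out.j being that stage's outer ports
d3 over (x3, x4, x2, x1, x5) gives {out.1, x1.1} {out.2} {out.3} {x1.2, x2.3} {x1.3} {x2.1, x2.2} {x3.1} {x3.2, x3.3, x4.3} {x4.1} {x4.2} {x5.1} {x5.2} {x5.3}, out.j being that stage's outer ports


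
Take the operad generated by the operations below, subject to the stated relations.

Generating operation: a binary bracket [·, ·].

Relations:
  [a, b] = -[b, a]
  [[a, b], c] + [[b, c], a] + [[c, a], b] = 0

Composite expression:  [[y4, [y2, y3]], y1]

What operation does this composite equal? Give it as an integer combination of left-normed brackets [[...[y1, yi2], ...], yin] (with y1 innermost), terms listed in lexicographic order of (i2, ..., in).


Left-normed coefficients sit on the y1-initial expansion words.
Composite bracket: [[y4, [y2, y3]], y1]
Applying ab - ba throughout gives 8 signed words (2^3 = 8).
Coefficients come from the y1-initial words:
  y1y2y3y4 appears with sign +1, giving the term +[[[y1, y2], y3], y4]
  y1y3y2y4 appears with sign -1, giving the term -[[[y1, y3], y2], y4]
  y1y4y2y3 appears with sign -1, giving the term -[[[y1, y4], y2], y3]
  y1y4y3y2 appears with sign +1, giving the term +[[[y1, y4], y3], y2]

[[[y1, y2], y3], y4] - [[[y1, y3], y2], y4] - [[[y1, y4], y2], y3] + [[[y1, y4], y3], y2]


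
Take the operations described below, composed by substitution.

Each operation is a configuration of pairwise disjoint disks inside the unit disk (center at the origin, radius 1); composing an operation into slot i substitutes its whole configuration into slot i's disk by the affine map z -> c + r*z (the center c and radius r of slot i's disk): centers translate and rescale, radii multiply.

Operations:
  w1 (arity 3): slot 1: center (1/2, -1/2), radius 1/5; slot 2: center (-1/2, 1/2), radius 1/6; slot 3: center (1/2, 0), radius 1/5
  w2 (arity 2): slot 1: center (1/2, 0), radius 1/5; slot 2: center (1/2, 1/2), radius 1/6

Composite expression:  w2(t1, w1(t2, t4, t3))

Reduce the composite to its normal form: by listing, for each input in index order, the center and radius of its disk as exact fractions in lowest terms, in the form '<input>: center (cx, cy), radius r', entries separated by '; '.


Only the slot chain above each t matters under w2; compose those maps.
for t1, the 1-step affine chain lands on center (1/2, 0), radius 1/5
for t2, the 2-step affine chain lands on center (7/12, 5/12), radius 1/30
for t4, the 2-step affine chain lands on center (5/12, 7/12), radius 1/36
for t3, the 2-step affine chain lands on center (7/12, 1/2), radius 1/30

t1: center (1/2, 0), radius 1/5; t2: center (7/12, 5/12), radius 1/30; t3: center (7/12, 1/2), radius 1/30; t4: center (5/12, 7/12), radius 1/36


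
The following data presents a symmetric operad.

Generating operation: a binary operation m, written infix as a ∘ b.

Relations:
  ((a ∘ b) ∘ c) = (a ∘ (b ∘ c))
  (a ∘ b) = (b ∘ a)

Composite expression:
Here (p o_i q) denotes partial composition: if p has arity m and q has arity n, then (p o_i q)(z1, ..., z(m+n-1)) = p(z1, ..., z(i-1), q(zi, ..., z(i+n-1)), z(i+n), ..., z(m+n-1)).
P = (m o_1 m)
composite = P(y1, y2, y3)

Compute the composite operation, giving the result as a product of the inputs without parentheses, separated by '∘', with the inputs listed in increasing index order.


Reordering under m is free, so list the y-inputs canonically.
(y1 ∘ y2) unparenthesizes to y1 ∘ y2
((y1 ∘ y2) ∘ y3) unparenthesizes to y1 ∘ y2 ∘ y3
sorting the factors by input index: y1 ∘ y2 ∘ y3

y1 ∘ y2 ∘ y3


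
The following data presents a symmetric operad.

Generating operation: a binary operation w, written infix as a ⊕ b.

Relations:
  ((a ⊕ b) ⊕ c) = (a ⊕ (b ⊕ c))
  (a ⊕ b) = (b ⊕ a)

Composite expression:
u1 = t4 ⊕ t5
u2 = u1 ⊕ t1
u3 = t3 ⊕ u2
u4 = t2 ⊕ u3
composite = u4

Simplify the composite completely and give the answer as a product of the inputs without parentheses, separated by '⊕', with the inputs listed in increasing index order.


t1 ⊕ t2 ⊕ t3 ⊕ t4 ⊕ t5


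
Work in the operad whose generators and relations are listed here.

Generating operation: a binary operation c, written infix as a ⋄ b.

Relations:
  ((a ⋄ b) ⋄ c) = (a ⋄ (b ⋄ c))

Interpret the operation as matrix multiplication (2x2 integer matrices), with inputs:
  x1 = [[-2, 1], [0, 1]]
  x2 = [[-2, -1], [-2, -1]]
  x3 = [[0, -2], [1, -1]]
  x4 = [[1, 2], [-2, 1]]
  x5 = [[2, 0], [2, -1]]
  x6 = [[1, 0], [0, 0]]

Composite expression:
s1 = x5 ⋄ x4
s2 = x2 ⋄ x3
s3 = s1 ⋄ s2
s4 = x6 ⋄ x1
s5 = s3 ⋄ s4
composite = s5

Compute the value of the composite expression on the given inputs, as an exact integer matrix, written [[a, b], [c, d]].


(x5 ⋄ x4) = [[2, 4], [4, 3]]
(x2 ⋄ x3) = [[-1, 5], [-1, 5]]
((x5 ⋄ x4) ⋄ (x2 ⋄ x3)) = [[-6, 30], [-7, 35]]
(x6 ⋄ x1) = [[-2, 1], [0, 0]]
(((x5 ⋄ x4) ⋄ (x2 ⋄ x3)) ⋄ (x6 ⋄ x1)) = [[12, -6], [14, -7]]

[[12, -6], [14, -7]]


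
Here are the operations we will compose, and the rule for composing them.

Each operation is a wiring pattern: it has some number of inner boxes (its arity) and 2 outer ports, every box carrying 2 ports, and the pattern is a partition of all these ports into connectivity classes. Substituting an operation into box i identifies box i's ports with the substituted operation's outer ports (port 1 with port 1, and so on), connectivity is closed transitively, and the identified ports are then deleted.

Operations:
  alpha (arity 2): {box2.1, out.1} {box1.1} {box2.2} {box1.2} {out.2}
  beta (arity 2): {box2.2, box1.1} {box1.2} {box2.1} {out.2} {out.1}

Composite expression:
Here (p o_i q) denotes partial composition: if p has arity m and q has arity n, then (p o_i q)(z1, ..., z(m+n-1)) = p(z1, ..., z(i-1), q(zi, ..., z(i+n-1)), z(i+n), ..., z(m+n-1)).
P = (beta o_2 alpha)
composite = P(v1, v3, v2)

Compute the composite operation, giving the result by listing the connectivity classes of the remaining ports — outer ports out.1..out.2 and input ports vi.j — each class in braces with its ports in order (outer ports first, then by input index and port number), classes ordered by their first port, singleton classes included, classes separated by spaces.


{out.1} {out.2} {v1.1} {v1.2} {v2.1} {v2.2} {v3.1} {v3.2}

Two ports join when wires chain via beta-identified ports.
stage alpha: inputs (v3, v2), connectivity {out.1, v2.1} {out.2} {v2.2} {v3.1} {v3.2}, out.j its boundary
stage beta: inputs (v1, v3, v2), connectivity {out.1} {out.2} {v1.1} {v1.2} {v2.1} {v2.2} {v3.1} {v3.2}, out.j its boundary


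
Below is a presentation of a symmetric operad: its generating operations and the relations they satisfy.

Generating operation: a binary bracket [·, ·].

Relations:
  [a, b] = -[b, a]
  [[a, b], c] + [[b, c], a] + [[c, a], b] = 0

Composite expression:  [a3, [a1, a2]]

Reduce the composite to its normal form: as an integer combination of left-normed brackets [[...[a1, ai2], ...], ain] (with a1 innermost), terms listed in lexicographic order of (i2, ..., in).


-[[a1, a2], a3]

Skip Jacobi rewriting: expand, keep a1-initial words, read off terms.
Composite bracket: [a3, [a1, a2]]
Expanding via [a, b] = ab - ba: 4 signed words (2^2 = 4).
Words beginning with a1 determine it all:
  from a1a2a3, sign -1: term -[[a1, a2], a3]


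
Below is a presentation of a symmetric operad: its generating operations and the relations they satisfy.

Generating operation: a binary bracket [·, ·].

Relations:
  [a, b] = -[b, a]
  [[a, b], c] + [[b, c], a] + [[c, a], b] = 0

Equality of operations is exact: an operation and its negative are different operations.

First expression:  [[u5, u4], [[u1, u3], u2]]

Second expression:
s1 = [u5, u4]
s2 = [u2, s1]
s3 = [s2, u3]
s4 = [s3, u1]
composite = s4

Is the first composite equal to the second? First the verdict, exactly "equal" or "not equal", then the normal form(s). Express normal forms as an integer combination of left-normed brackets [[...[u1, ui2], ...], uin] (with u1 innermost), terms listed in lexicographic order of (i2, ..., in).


not equal — first [[[[u1, u3], u2], u4], u5] - [[[[u1, u3], u2], u5], u4], second [[[[u1, u2], u4], u5], u3] - [[[[u1, u2], u5], u4], u3] - [[[[u1, u3], u2], u4], u5] + [[[[u1, u3], u2], u5], u4] + [[[[u1, u3], u4], u5], u2] - [[[[u1, u3], u5], u4], u2] - [[[[u1, u4], u5], u2], u3] + [[[[u1, u5], u4], u2], u3]

Reducing the first expression gives [[[[u1, u3], u2], u4], u5] - [[[[u1, u3], u2], u5], u4]
Reducing the second expression gives [[[[u1, u2], u4], u5], u3] - [[[[u1, u2], u5], u4], u3] - [[[[u1, u3], u2], u4], u5] + [[[[u1, u3], u2], u5], u4] + [[[[u1, u3], u4], u5], u2] - [[[[u1, u3], u5], u4], u2] - [[[[u1, u4], u5], u2], u3] + [[[[u1, u5], u4], u2], u3]
Different reductions; not equal.


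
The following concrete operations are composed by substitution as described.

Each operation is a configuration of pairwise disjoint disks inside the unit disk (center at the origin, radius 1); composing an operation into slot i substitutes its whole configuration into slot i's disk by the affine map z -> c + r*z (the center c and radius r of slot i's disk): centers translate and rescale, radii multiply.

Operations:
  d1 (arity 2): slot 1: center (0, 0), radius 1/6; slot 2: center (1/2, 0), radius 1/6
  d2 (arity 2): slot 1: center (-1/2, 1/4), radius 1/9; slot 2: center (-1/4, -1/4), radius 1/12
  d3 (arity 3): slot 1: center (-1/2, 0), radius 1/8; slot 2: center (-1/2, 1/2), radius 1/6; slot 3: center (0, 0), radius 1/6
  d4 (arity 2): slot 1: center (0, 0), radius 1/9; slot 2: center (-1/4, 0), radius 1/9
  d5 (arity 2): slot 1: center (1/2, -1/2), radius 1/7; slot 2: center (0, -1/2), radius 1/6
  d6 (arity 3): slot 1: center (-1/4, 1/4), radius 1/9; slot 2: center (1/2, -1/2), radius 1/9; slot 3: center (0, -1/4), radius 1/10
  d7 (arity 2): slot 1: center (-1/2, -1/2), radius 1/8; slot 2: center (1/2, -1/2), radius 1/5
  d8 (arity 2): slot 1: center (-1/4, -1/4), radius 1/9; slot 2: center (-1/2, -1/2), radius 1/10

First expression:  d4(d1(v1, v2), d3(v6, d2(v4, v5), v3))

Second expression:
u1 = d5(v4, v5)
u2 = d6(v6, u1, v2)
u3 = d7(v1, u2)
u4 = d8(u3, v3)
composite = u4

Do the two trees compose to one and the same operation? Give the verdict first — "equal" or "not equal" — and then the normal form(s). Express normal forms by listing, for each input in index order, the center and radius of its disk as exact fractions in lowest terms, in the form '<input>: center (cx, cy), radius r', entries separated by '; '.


not equal: they reduce to v1: center (0, 0), radius 1/54; v2: center (1/18, 0), radius 1/54; v3: center (-1/4, 0), radius 1/54; v4: center (-17/54, 13/216), radius 1/486; v5: center (-67/216, 11/216), radius 1/648; v6: center (-11/36, 0), radius 1/72 and v1: center (-11/36, -11/36), radius 1/72; v2: center (-7/36, -14/45), radius 1/450; v3: center (-1/2, -1/2), radius 1/10; v4: center (-59/324, -103/324), radius 1/2835; v5: center (-11/60, -103/324), radius 1/2430; v6: center (-1/5, -3/10), radius 1/405

The first expression reduces to v1: center (0, 0), radius 1/54; v2: center (1/18, 0), radius 1/54; v3: center (-1/4, 0), radius 1/54; v4: center (-17/54, 13/216), radius 1/486; v5: center (-67/216, 11/216), radius 1/648; v6: center (-11/36, 0), radius 1/72
The second expression reduces to v1: center (-11/36, -11/36), radius 1/72; v2: center (-7/36, -14/45), radius 1/450; v3: center (-1/2, -1/2), radius 1/10; v4: center (-59/324, -103/324), radius 1/2835; v5: center (-11/60, -103/324), radius 1/2430; v6: center (-1/5, -3/10), radius 1/405
Different reductions; not equal.


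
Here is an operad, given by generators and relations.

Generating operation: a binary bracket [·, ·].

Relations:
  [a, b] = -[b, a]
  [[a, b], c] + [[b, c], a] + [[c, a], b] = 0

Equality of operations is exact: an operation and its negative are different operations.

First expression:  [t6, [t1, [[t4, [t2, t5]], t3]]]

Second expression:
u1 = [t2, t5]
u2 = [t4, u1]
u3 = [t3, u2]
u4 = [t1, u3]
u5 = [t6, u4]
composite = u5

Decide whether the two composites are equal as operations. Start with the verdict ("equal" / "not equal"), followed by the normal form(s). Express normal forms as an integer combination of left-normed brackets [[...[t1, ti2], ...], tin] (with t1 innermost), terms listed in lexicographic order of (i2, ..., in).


not equal; first: [[[[[t1, t2], t5], t4], t3], t6] - [[[[[t1, t3], t2], t5], t4], t6] + [[[[[t1, t3], t4], t2], t5], t6] - [[[[[t1, t3], t4], t5], t2], t6] + [[[[[t1, t3], t5], t2], t4], t6] - [[[[[t1, t4], t2], t5], t3], t6] + [[[[[t1, t4], t5], t2], t3], t6] - [[[[[t1, t5], t2], t4], t3], t6]; second: -[[[[[t1, t2], t5], t4], t3], t6] + [[[[[t1, t3], t2], t5], t4], t6] - [[[[[t1, t3], t4], t2], t5], t6] + [[[[[t1, t3], t4], t5], t2], t6] - [[[[[t1, t3], t5], t2], t4], t6] + [[[[[t1, t4], t2], t5], t3], t6] - [[[[[t1, t4], t5], t2], t3], t6] + [[[[[t1, t5], t2], t4], t3], t6]

Normal form of the first expression: [[[[[t1, t2], t5], t4], t3], t6] - [[[[[t1, t3], t2], t5], t4], t6] + [[[[[t1, t3], t4], t2], t5], t6] - [[[[[t1, t3], t4], t5], t2], t6] + [[[[[t1, t3], t5], t2], t4], t6] - [[[[[t1, t4], t2], t5], t3], t6] + [[[[[t1, t4], t5], t2], t3], t6] - [[[[[t1, t5], t2], t4], t3], t6]
Normal form of the second expression: -[[[[[t1, t2], t5], t4], t3], t6] + [[[[[t1, t3], t2], t5], t4], t6] - [[[[[t1, t3], t4], t2], t5], t6] + [[[[[t1, t3], t4], t5], t2], t6] - [[[[[t1, t3], t5], t2], t4], t6] + [[[[[t1, t4], t2], t5], t3], t6] - [[[[[t1, t4], t5], t2], t3], t6] + [[[[[t1, t5], t2], t4], t3], t6]
The normal forms differ: not equal.


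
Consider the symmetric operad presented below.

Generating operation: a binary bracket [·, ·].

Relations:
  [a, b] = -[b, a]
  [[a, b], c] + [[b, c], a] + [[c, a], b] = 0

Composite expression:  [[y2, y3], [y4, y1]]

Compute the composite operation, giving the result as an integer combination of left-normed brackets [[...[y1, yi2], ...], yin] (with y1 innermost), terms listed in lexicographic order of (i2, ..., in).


[[[y1, y4], y2], y3] - [[[y1, y4], y3], y2]

Skip Jacobi rewriting: expand, keep y1-initial words, read off terms.
Composite bracket: [[y2, y3], [y4, y1]]
Expanding via [a, b] = ab - ba: 8 signed words (2^3 = 8).
Words beginning with y1 determine it all:
  from y1y4y2y3, sign +1: term +[[[y1, y4], y2], y3]
  from y1y4y3y2, sign -1: term -[[[y1, y4], y3], y2]


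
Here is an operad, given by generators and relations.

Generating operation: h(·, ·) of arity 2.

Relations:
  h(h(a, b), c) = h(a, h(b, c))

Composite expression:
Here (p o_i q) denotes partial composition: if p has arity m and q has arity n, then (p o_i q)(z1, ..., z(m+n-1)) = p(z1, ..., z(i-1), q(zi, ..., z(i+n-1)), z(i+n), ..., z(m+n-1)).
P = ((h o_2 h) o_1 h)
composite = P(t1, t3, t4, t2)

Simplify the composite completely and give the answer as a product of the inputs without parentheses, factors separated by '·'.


t1 · t3 · t4 · t2


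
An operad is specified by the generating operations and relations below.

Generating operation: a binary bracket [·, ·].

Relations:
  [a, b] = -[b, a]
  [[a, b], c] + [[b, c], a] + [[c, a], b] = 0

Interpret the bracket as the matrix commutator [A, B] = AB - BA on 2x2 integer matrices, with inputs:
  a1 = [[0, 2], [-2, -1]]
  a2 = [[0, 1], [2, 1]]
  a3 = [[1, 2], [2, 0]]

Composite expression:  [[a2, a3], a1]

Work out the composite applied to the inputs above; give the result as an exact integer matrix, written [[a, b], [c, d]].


[a2, a3] = [[-2, -3], [4, 2]]
[[a2, a3], a1] = [[-2, -5], [-4, 2]]

[[-2, -5], [-4, 2]]


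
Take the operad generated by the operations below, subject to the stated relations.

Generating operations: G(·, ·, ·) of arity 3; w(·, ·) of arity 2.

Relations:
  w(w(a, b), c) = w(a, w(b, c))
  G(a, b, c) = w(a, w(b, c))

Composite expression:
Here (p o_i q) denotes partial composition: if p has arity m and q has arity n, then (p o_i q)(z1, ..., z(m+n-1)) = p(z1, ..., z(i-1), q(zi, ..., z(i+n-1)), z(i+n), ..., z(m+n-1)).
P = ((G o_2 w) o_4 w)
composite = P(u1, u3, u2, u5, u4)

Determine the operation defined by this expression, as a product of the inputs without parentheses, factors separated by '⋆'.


The G-tree's shape is irrelevant; the u-reading-order decides.
w(u3, u2) flattens to u3 ⋆ u2
w(u5, u4) flattens to u5 ⋆ u4
G(u1, w(u3, u2), w(u5, u4)) flattens to u1 ⋆ u3 ⋆ u2 ⋆ u5 ⋆ u4

u1 ⋆ u3 ⋆ u2 ⋆ u5 ⋆ u4


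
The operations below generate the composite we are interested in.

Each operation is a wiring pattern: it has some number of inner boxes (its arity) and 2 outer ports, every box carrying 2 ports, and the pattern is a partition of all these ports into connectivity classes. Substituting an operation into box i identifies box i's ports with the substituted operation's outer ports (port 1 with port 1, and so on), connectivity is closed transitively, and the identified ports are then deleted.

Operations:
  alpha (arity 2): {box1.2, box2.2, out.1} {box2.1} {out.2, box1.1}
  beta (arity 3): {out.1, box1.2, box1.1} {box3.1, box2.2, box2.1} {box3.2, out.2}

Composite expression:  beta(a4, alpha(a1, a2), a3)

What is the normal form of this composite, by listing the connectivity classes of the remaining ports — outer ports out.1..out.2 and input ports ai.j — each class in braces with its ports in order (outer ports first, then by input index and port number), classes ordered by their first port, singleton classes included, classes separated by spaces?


After gluing at beta, chains via deleted ports link the a-ports.
stage alpha: inputs (a1, a2), connectivity {out.1, a1.2, a2.2} {out.2, a1.1} {a2.1}, out.j its boundary
stage beta: inputs (a4, a1, a2, a3), connectivity {out.1, a4.1, a4.2} {out.2, a3.2} {a1.1, a1.2, a2.2, a3.1} {a2.1}, out.j its boundary

{out.1, a4.1, a4.2} {out.2, a3.2} {a1.1, a1.2, a2.2, a3.1} {a2.1}


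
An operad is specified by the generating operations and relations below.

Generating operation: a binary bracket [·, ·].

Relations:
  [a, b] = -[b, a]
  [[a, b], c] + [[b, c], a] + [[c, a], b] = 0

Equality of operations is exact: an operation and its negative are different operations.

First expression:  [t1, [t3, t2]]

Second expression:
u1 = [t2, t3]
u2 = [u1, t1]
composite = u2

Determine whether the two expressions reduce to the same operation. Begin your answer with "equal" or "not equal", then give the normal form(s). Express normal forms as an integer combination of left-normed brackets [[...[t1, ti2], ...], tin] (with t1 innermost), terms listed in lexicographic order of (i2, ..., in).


equal: each reduces to -[[t1, t2], t3] + [[t1, t3], t2]

The first composite normalizes to -[[t1, t2], t3] + [[t1, t3], t2]
The second composite normalizes to -[[t1, t2], t3] + [[t1, t3], t2]
The normal forms match — equal.
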